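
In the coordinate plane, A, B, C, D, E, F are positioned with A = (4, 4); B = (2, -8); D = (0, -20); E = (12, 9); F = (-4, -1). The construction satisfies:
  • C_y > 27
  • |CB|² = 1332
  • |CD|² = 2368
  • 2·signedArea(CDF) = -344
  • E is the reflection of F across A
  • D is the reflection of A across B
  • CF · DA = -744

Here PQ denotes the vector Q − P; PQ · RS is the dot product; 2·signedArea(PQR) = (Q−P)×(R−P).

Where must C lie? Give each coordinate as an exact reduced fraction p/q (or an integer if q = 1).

C = (8, 28)

1. C_x = 8  [2·signedArea(CDF) = -344 ∩ CF · DA = -744]
2. C_y = 28  [2·signedArea(CDF) = -344 ∩ CF · DA = -744]
   → C = (8, 28)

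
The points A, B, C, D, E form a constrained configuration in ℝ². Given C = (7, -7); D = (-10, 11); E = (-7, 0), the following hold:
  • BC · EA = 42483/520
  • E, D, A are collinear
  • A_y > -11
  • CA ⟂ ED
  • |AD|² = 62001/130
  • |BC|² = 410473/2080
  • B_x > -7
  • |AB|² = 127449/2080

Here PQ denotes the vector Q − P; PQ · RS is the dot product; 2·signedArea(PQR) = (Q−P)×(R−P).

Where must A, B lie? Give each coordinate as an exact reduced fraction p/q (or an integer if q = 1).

A = (-553/130, -1309/130)
B = (-3283/520, -1309/520)

1. A_x = -553/130  [E, D, A are collinear ∩ CA ⟂ ED]
2. A_y = -1309/130  [E, D, A are collinear ∩ CA ⟂ ED]
   → A = (-553/130, -1309/130)
3. B_x = -3283/520  [line -357/130·x + 1309/130·y + 833/104 = 0 ∩ |AB|² = 127449/2080]
4. B_y = -1309/520  [line -357/130·x + 1309/130·y + 833/104 = 0 ∩ |AB|² = 127449/2080]
   → B = (-3283/520, -1309/520)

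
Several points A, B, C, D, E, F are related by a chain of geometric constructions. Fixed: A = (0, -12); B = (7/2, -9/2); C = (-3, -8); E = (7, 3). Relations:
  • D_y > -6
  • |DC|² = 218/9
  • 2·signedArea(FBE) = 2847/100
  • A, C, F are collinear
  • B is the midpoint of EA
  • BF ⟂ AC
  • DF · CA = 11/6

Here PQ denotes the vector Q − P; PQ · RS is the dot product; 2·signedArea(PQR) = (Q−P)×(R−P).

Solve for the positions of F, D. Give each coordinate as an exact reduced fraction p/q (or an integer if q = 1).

1. F_x = -117/50  [A, C, F are collinear ∩ BF ⟂ AC]
2. F_y = -222/25  [A, C, F are collinear ∩ BF ⟂ AC]
   → F = (-117/50, -222/25)
3. D_x = 4/3  [line -3·x + 4·y + 80/3 = 0 ∩ |DC|² = 218/9]
4. D_y = -17/3  [line -3·x + 4·y + 80/3 = 0 ∩ |DC|² = 218/9]
   → D = (4/3, -17/3)

D = (4/3, -17/3)
F = (-117/50, -222/25)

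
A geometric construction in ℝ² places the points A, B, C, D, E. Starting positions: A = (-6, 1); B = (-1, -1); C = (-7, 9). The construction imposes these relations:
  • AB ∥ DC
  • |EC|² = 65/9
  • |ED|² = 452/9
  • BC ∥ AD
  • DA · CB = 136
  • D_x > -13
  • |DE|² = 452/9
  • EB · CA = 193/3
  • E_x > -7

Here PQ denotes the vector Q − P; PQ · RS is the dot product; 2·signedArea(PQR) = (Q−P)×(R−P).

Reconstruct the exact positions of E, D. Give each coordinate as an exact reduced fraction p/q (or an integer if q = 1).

1. E_x = -20/3  [line -1·x + 8·y + -172/3 = 0 ∩ |EC|² = 65/9]
2. E_y = 19/3  [line -1·x + 8·y + -172/3 = 0 ∩ |EC|² = 65/9]
   → E = (-20/3, 19/3)
3. D_x = -12  [AB ∥ DC ∩ BC ∥ AD]
4. D_y = 11  [AB ∥ DC ∩ BC ∥ AD]
   → D = (-12, 11)

D = (-12, 11)
E = (-20/3, 19/3)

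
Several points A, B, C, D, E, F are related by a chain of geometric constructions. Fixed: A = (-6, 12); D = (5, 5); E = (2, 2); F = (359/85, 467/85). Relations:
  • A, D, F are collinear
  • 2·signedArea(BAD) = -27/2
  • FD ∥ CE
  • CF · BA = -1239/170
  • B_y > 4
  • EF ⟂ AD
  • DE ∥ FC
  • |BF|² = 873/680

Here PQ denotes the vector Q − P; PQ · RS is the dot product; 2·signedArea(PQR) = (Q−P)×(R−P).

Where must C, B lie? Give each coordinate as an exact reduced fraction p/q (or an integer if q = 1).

B = (1379/340, 1487/340)
C = (104/85, 212/85)

1. C_x = 104/85  [FD ∥ CE ∩ DE ∥ FC]
2. C_y = 212/85  [FD ∥ CE ∩ DE ∥ FC]
   → C = (104/85, 212/85)
3. B_x = 1379/340  [2·signedArea(BAD) = -27/2 ∩ CF · BA = -1239/170]
4. B_y = 1487/340  [2·signedArea(BAD) = -27/2 ∩ CF · BA = -1239/170]
   → B = (1379/340, 1487/340)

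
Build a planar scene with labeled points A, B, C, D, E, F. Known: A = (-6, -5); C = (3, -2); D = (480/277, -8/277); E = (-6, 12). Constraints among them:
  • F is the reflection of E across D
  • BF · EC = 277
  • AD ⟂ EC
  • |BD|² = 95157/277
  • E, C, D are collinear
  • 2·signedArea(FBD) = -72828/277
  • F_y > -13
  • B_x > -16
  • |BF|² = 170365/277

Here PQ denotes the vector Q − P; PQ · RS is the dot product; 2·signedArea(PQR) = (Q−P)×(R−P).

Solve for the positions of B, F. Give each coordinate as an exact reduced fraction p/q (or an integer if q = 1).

B = (-15, -8)
F = (2622/277, -3340/277)

1. F_x = 2622/277  [F is the reflection of E across D]
2. F_y = -3340/277  [F is the reflection of E across D]
   → F = (2622/277, -3340/277)
3. B_x = -15  [BF · EC = 277 ∩ 2·signedArea(FBD) = -72828/277]
4. B_y = -8  [BF · EC = 277 ∩ 2·signedArea(FBD) = -72828/277]
   → B = (-15, -8)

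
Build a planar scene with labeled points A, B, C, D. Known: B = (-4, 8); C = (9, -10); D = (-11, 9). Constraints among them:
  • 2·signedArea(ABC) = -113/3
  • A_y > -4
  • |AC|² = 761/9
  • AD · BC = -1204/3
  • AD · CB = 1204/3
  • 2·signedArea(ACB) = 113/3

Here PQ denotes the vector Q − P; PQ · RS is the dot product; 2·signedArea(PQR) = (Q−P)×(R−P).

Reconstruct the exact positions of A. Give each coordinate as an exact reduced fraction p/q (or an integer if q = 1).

A = (7/3, -11/3)

1. A_x = 7/3  [2·signedArea(ACB) = 113/3 ∩ AD · CB = 1204/3]
2. A_y = -11/3  [2·signedArea(ACB) = 113/3 ∩ AD · CB = 1204/3]
   → A = (7/3, -11/3)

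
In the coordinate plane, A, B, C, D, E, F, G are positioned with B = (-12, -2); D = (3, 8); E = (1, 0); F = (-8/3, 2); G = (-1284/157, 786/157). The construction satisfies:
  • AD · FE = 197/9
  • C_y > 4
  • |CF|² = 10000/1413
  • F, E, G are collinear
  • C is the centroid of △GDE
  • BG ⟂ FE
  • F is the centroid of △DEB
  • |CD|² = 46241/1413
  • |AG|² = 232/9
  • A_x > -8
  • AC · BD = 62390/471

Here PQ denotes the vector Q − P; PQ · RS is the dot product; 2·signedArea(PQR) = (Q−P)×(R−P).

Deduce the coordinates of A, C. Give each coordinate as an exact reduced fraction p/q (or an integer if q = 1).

1. C_x = -656/471  [C is the centroid of △GDE]
2. C_y = 2042/471  [C is the centroid of △GDE]
   → C = (-656/471, 2042/471)
3. A_x = -22/3  [AC · BD = 62390/471 ∩ AD · FE = 197/9]
4. A_y = 0  [AC · BD = 62390/471 ∩ AD · FE = 197/9]
   → A = (-22/3, 0)

A = (-22/3, 0)
C = (-656/471, 2042/471)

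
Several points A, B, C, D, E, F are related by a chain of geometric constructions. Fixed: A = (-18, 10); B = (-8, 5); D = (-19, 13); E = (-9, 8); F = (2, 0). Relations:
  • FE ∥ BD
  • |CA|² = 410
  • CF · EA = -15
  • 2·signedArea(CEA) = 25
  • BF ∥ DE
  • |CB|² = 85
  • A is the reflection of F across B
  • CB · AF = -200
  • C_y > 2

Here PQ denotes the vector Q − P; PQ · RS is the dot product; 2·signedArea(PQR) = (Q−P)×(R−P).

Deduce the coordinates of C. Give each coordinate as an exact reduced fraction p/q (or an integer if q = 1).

C = (1, 3)

1. C_x = 1  [CB · AF = -200 ∩ 2·signedArea(CEA) = 25]
2. C_y = 3  [CB · AF = -200 ∩ 2·signedArea(CEA) = 25]
   → C = (1, 3)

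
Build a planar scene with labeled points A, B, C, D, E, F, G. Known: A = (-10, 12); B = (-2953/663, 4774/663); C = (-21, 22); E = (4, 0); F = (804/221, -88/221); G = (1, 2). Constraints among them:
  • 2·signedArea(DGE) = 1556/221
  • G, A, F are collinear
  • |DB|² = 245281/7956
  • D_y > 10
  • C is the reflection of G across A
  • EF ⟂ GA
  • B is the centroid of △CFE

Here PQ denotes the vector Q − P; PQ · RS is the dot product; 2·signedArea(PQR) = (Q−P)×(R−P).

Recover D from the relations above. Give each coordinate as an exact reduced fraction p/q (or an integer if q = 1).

1. D_x = -3837/442  [line 2·x + 3·y + -3324/221 = 0 ∩ |DB|² = 245281/7956]
2. D_y = 2387/221  [line 2·x + 3·y + -3324/221 = 0 ∩ |DB|² = 245281/7956]
   → D = (-3837/442, 2387/221)

D = (-3837/442, 2387/221)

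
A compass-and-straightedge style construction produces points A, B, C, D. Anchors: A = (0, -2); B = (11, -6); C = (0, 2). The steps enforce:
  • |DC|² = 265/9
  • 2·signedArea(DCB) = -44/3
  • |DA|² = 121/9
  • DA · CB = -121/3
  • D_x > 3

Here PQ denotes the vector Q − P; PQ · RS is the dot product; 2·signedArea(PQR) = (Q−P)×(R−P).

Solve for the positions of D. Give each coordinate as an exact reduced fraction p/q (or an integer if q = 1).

1. D_x = 11/3  [2·signedArea(DCB) = -44/3 ∩ DA · CB = -121/3]
2. D_y = -2  [2·signedArea(DCB) = -44/3 ∩ DA · CB = -121/3]
   → D = (11/3, -2)

D = (11/3, -2)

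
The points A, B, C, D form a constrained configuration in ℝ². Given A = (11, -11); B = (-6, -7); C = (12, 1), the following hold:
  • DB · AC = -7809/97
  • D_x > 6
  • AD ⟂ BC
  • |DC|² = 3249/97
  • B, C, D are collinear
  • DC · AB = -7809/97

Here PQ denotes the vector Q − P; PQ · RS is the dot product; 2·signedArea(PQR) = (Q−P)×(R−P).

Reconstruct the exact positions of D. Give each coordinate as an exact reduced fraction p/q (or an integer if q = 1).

D = (651/97, -131/97)

1. D_x = 651/97  [B, C, D are collinear ∩ AD ⟂ BC]
2. D_y = -131/97  [B, C, D are collinear ∩ AD ⟂ BC]
   → D = (651/97, -131/97)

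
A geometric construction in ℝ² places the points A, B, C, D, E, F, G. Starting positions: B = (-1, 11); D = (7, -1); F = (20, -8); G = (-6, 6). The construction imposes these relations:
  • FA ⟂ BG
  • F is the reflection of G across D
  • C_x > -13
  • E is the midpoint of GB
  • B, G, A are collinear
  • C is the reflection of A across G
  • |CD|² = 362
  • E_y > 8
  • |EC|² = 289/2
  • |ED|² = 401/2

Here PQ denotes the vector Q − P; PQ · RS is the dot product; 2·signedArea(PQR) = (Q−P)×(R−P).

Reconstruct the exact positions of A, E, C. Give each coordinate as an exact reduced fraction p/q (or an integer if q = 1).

A = (0, 12)
C = (-12, 0)
E = (-7/2, 17/2)

1. A_x = 0  [B, G, A are collinear ∩ FA ⟂ BG]
2. A_y = 12  [B, G, A are collinear ∩ FA ⟂ BG]
   → A = (0, 12)
3. E_x = -7/2  [E is the midpoint of GB]
4. E_y = 17/2  [E is the midpoint of GB]
   → E = (-7/2, 17/2)
5. C_x = -12  [C is the reflection of A across G]
6. C_y = 0  [C is the reflection of A across G]
   → C = (-12, 0)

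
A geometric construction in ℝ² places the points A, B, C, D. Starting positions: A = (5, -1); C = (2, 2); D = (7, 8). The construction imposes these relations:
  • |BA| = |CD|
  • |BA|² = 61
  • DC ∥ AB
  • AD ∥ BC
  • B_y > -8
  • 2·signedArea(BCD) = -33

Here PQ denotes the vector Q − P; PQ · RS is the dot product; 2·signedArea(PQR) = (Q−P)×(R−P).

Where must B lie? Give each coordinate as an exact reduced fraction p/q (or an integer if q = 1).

B = (0, -7)

1. B_x = 0  [AD ∥ BC ∩ DC ∥ AB]
2. B_y = -7  [AD ∥ BC ∩ DC ∥ AB]
   → B = (0, -7)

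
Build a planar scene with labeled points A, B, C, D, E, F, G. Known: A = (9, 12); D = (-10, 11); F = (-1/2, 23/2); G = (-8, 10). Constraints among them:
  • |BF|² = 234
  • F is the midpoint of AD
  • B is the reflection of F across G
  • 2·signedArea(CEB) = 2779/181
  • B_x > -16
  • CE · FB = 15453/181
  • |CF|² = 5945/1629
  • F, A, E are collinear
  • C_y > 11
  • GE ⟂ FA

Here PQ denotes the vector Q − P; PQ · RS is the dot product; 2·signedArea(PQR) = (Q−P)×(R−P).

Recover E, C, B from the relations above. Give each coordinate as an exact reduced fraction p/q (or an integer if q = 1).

B = (-31/2, 17/2)
C = (-2555/1086, 11983/1086)
E = (-2917/362, 4019/362)

1. E_x = -2917/362  [F, A, E are collinear ∩ GE ⟂ FA]
2. E_y = 4019/362  [F, A, E are collinear ∩ GE ⟂ FA]
   → E = (-2917/362, 4019/362)
3. B_x = -31/2  [B is the reflection of F across G]
4. B_y = 17/2  [B is the reflection of F across G]
   → B = (-31/2, 17/2)
5. C_x = -2555/1086  [2·signedArea(CEB) = 2779/181 ∩ CE · FB = 15453/181]
6. C_y = 11983/1086  [2·signedArea(CEB) = 2779/181 ∩ CE · FB = 15453/181]
   → C = (-2555/1086, 11983/1086)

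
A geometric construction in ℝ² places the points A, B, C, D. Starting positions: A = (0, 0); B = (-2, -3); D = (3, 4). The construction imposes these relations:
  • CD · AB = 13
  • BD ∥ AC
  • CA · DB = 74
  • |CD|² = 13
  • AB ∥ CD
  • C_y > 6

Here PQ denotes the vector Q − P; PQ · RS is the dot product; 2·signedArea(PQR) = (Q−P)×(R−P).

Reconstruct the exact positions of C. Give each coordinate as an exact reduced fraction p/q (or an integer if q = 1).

1. C_x = 5  [AB ∥ CD ∩ BD ∥ AC]
2. C_y = 7  [AB ∥ CD ∩ BD ∥ AC]
   → C = (5, 7)

C = (5, 7)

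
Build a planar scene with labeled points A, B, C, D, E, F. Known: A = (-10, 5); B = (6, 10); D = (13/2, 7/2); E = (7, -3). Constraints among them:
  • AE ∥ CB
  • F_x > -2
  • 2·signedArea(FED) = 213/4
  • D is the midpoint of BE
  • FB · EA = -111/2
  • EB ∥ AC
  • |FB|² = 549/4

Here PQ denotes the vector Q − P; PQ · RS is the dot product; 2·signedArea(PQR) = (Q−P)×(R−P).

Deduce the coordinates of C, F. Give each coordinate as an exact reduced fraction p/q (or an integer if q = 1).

C = (-11, 18)
F = (-3/2, 1)

1. C_x = -11  [AE ∥ CB ∩ EB ∥ AC]
2. C_y = 18  [AE ∥ CB ∩ EB ∥ AC]
   → C = (-11, 18)
3. F_x = -3/2  [2·signedArea(FED) = 213/4 ∩ FB · EA = -111/2]
4. F_y = 1  [2·signedArea(FED) = 213/4 ∩ FB · EA = -111/2]
   → F = (-3/2, 1)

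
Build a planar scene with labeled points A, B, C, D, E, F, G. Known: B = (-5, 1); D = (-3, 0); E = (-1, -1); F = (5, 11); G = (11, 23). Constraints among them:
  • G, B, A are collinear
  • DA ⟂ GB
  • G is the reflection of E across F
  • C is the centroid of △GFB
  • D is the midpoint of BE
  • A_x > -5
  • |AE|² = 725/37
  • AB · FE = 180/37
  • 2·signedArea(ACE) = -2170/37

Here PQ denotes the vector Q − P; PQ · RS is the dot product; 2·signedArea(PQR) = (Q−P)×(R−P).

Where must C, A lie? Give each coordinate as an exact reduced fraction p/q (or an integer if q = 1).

A = (-177/37, 48/37)
C = (11/3, 35/3)

1. C_x = 11/3  [C is the centroid of △GFB]
2. C_y = 35/3  [C is the centroid of △GFB]
   → C = (11/3, 35/3)
3. A_x = -177/37  [G, B, A are collinear ∩ DA ⟂ GB]
4. A_y = 48/37  [G, B, A are collinear ∩ DA ⟂ GB]
   → A = (-177/37, 48/37)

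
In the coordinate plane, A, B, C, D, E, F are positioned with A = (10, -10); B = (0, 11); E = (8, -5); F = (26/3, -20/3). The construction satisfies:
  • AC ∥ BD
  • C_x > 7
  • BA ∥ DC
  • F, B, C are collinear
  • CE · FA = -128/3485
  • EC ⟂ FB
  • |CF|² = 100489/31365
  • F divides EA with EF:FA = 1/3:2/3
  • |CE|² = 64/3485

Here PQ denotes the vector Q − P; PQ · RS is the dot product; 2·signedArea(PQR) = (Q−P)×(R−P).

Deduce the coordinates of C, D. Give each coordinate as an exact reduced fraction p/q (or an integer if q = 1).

1. C_x = 27456/3485  [F, B, C are collinear ∩ EC ⟂ FB]
2. C_y = -17633/3485  [F, B, C are collinear ∩ EC ⟂ FB]
   → C = (27456/3485, -17633/3485)
3. D_x = -7394/3485  [BA ∥ DC ∩ AC ∥ BD]
4. D_y = 55552/3485  [BA ∥ DC ∩ AC ∥ BD]
   → D = (-7394/3485, 55552/3485)

C = (27456/3485, -17633/3485)
D = (-7394/3485, 55552/3485)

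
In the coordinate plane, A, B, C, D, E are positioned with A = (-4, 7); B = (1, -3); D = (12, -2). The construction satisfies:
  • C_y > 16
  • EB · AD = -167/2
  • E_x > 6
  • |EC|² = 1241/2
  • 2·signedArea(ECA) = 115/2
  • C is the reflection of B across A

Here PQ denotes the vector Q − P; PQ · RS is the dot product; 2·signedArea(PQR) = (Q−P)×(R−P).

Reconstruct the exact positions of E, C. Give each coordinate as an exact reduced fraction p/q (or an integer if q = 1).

1. C_x = -9  [C is the reflection of B across A]
2. C_y = 17  [C is the reflection of B across A]
   → C = (-9, 17)
3. E_x = 13/2  [EB · AD = -167/2 ∩ 2·signedArea(ECA) = 115/2]
4. E_y = -5/2  [EB · AD = -167/2 ∩ 2·signedArea(ECA) = 115/2]
   → E = (13/2, -5/2)

C = (-9, 17)
E = (13/2, -5/2)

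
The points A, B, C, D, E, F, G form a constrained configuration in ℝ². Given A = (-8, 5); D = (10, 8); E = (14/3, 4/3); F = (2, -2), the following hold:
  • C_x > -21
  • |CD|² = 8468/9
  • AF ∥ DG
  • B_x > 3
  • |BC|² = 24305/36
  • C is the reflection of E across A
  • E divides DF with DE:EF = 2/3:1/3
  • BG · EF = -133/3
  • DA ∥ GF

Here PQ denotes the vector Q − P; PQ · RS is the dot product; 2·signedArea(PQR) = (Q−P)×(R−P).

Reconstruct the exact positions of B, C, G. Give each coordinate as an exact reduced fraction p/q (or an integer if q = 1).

1. C_x = -62/3  [C is the reflection of E across A]
2. C_y = 26/3  [C is the reflection of E across A]
   → C = (-62/3, 26/3)
3. G_x = 20  [DA ∥ GF ∩ AF ∥ DG]
4. G_y = 1  [DA ∥ GF ∩ AF ∥ DG]
   → G = (20, 1)
5. B_x = 4  [line 8/3·x + 10/3·y + -37/3 = 0 ∩ |BC|² = 24305/36]
6. B_y = 1/2  [line 8/3·x + 10/3·y + -37/3 = 0 ∩ |BC|² = 24305/36]
   → B = (4, 1/2)

B = (4, 1/2)
C = (-62/3, 26/3)
G = (20, 1)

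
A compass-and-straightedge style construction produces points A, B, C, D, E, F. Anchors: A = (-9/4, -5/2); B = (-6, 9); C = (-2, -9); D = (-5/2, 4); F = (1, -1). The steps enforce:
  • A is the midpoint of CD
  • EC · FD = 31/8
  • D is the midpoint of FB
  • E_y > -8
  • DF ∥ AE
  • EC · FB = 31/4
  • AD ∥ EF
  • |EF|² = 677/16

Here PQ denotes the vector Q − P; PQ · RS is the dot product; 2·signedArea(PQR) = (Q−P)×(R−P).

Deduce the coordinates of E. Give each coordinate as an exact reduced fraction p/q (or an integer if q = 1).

1. E_x = 5/4  [AD ∥ EF ∩ DF ∥ AE]
2. E_y = -15/2  [AD ∥ EF ∩ DF ∥ AE]
   → E = (5/4, -15/2)

E = (5/4, -15/2)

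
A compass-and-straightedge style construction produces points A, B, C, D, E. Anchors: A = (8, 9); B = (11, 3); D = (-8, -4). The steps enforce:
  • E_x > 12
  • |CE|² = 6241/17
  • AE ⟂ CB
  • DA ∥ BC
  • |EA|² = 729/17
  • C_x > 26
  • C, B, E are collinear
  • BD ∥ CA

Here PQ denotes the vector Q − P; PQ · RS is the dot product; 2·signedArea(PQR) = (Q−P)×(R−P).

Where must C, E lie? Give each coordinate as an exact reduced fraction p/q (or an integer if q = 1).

C = (27, 16)
E = (1031/85, 333/85)

1. C_x = 27  [BD ∥ CA ∩ DA ∥ BC]
2. C_y = 16  [BD ∥ CA ∩ DA ∥ BC]
   → C = (27, 16)
3. E_x = 1031/85  [C, B, E are collinear ∩ AE ⟂ CB]
4. E_y = 333/85  [C, B, E are collinear ∩ AE ⟂ CB]
   → E = (1031/85, 333/85)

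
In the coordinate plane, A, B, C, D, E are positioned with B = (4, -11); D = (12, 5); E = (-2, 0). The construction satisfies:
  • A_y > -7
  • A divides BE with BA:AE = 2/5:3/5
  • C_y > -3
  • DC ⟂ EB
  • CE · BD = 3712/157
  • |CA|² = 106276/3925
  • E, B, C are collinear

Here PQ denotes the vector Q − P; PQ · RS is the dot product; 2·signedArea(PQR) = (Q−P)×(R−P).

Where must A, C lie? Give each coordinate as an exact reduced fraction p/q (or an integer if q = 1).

1. A_x = 8/5  [A divides BE with BA:AE = 2/5:3/5]
2. A_y = -33/5  [A divides BE with BA:AE = 2/5:3/5]
   → A = (8/5, -33/5)
3. C_x = -140/157  [E, B, C are collinear ∩ DC ⟂ EB]
4. C_y = -319/157  [E, B, C are collinear ∩ DC ⟂ EB]
   → C = (-140/157, -319/157)

A = (8/5, -33/5)
C = (-140/157, -319/157)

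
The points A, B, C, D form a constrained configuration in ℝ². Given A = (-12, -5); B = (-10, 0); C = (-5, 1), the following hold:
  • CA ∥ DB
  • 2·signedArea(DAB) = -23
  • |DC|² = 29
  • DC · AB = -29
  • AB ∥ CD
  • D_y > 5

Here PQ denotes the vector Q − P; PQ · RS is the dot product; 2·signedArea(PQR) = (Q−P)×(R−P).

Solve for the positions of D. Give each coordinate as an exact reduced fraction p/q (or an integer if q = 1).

D = (-3, 6)

1. D_x = -3  [CA ∥ DB ∩ AB ∥ CD]
2. D_y = 6  [CA ∥ DB ∩ AB ∥ CD]
   → D = (-3, 6)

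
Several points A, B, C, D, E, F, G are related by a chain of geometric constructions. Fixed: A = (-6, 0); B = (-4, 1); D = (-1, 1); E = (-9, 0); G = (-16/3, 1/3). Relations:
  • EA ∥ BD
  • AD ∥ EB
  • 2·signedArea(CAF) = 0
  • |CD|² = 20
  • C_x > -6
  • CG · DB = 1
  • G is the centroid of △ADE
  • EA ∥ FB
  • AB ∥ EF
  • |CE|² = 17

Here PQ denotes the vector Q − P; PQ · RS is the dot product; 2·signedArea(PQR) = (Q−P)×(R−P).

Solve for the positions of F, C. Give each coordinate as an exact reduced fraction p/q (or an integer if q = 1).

1. F_x = -7  [EA ∥ FB ∩ AB ∥ EF]
2. F_y = 1  [EA ∥ FB ∩ AB ∥ EF]
   → F = (-7, 1)
3. C_x = -5  [2·signedArea(CAF) = 0 ∩ CG · DB = 1]
4. C_y = -1  [2·signedArea(CAF) = 0 ∩ CG · DB = 1]
   → C = (-5, -1)

C = (-5, -1)
F = (-7, 1)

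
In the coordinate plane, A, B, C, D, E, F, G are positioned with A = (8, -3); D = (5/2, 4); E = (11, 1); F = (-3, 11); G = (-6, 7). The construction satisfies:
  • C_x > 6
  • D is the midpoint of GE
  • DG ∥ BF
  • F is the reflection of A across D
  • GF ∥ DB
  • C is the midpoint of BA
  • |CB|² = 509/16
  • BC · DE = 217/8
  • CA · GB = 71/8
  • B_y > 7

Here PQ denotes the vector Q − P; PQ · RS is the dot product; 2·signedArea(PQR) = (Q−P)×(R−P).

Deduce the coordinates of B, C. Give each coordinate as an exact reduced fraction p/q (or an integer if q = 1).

1. B_x = 11/2  [DG ∥ BF ∩ GF ∥ DB]
2. B_y = 8  [DG ∥ BF ∩ GF ∥ DB]
   → B = (11/2, 8)
3. C_x = 27/4  [C is the midpoint of BA]
4. C_y = 5/2  [C is the midpoint of BA]
   → C = (27/4, 5/2)

B = (11/2, 8)
C = (27/4, 5/2)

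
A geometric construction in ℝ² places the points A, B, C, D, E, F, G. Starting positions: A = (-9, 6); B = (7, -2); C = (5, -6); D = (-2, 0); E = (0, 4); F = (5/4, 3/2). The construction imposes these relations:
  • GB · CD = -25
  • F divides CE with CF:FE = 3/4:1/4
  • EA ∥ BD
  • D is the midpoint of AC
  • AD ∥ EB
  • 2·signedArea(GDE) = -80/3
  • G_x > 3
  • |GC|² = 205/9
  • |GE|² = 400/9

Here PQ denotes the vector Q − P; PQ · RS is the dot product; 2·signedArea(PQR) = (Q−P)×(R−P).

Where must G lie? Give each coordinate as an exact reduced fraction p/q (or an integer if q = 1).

G = (4, -4/3)

1. G_x = 4  [2·signedArea(GDE) = -80/3 ∩ GB · CD = -25]
2. G_y = -4/3  [2·signedArea(GDE) = -80/3 ∩ GB · CD = -25]
   → G = (4, -4/3)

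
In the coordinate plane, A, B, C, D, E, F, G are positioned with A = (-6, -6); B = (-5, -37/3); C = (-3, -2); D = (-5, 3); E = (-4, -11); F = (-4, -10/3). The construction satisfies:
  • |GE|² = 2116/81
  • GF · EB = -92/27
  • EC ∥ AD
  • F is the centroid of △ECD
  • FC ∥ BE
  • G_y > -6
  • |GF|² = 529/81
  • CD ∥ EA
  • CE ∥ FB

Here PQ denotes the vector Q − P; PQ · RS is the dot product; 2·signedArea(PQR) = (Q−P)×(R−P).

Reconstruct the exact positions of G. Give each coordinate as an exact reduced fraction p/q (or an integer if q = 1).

G = (-4, -53/9)

1. G_x = -4  [line 1·x + 4/3·y + 320/27 = 0 ∩ |GE|² = 2116/81]
2. G_y = -53/9  [line 1·x + 4/3·y + 320/27 = 0 ∩ |GE|² = 2116/81]
   → G = (-4, -53/9)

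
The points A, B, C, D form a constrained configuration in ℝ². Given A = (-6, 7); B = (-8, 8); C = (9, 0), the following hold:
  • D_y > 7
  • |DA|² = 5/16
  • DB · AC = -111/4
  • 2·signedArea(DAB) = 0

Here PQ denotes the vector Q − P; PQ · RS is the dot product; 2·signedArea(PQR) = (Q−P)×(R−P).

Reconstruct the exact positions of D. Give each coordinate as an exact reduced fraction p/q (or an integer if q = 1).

D = (-13/2, 29/4)

1. D_x = -13/2  [2·signedArea(DAB) = 0 ∩ DB · AC = -111/4]
2. D_y = 29/4  [2·signedArea(DAB) = 0 ∩ DB · AC = -111/4]
   → D = (-13/2, 29/4)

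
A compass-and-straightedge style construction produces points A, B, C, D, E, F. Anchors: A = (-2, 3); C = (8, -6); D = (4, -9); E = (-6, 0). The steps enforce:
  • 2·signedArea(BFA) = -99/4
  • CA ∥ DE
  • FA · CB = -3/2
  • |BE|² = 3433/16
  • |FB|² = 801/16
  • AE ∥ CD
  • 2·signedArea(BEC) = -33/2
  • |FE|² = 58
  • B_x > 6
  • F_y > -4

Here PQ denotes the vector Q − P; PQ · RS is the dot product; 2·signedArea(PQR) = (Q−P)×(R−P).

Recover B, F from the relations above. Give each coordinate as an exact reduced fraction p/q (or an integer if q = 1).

1. B_x = 7  [line 6·x + 14·y + 105/2 = 0 ∩ |BE|² = 3433/16]
2. B_y = -27/4  [line 6·x + 14·y + 105/2 = 0 ∩ |BE|² = 3433/16]
   → B = (7, -27/4)
3. F_x = 1  [2·signedArea(BFA) = -99/4 ∩ FA · CB = -3/2]
4. F_y = -3  [2·signedArea(BFA) = -99/4 ∩ FA · CB = -3/2]
   → F = (1, -3)

B = (7, -27/4)
F = (1, -3)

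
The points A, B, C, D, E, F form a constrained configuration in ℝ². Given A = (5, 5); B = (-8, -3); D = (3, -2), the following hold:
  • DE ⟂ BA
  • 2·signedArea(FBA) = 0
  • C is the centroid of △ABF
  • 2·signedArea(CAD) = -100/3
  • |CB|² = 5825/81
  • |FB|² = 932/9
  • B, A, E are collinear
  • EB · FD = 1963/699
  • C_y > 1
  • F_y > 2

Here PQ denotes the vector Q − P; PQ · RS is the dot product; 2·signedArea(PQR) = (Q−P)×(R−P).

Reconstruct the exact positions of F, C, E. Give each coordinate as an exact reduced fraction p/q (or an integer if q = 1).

1. F_x = 2/3  [line -8·x + 13·y + -25 = 0 ∩ |FB|² = 932/9]
2. F_y = 7/3  [line -8·x + 13·y + -25 = 0 ∩ |FB|² = 932/9]
   → F = (2/3, 7/3)
3. C_x = -7/9  [C is the centroid of △ABF]
4. C_y = 13/9  [C is the centroid of △ABF]
   → C = (-7/9, 13/9)
5. E_x = 99/233  [B, A, E are collinear ∩ DE ⟂ BA]
6. E_y = 509/233  [B, A, E are collinear ∩ DE ⟂ BA]
   → E = (99/233, 509/233)

C = (-7/9, 13/9)
E = (99/233, 509/233)
F = (2/3, 7/3)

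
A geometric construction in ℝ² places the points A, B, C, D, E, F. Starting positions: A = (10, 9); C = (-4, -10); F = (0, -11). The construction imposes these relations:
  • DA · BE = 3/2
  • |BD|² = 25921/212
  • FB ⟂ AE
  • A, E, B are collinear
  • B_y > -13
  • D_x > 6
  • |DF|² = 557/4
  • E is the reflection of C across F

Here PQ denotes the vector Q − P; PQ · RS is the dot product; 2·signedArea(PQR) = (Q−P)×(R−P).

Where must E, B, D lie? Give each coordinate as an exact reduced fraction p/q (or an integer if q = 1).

B = (210/53, -643/53)
D = (7, -3/2)
E = (4, -12)

1. E_x = 4  [E is the reflection of C across F]
2. E_y = -12  [E is the reflection of C across F]
   → E = (4, -12)
3. B_x = 210/53  [A, E, B are collinear ∩ FB ⟂ AE]
4. B_y = -643/53  [A, E, B are collinear ∩ FB ⟂ AE]
   → B = (210/53, -643/53)
5. D_x = 7  [line -2/53·x + -7/53·y + 7/106 = 0 ∩ |DF|² = 557/4]
6. D_y = -3/2  [line -2/53·x + -7/53·y + 7/106 = 0 ∩ |DF|² = 557/4]
   → D = (7, -3/2)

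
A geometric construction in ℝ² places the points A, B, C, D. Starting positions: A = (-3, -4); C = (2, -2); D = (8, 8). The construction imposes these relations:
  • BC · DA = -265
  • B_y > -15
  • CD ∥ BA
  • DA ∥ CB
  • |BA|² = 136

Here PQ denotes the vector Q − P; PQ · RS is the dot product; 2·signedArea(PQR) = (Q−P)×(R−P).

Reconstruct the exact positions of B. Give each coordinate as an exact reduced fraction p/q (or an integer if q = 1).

1. B_x = -9  [CD ∥ BA ∩ DA ∥ CB]
2. B_y = -14  [CD ∥ BA ∩ DA ∥ CB]
   → B = (-9, -14)

B = (-9, -14)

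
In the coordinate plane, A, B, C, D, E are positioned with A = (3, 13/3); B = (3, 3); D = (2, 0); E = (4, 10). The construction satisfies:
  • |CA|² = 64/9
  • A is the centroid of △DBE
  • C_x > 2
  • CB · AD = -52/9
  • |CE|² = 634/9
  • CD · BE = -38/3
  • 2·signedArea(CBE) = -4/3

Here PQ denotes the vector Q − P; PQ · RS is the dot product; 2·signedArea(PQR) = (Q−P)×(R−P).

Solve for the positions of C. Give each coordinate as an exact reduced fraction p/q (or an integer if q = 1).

C = (3, 5/3)

1. C_x = 3  [2·signedArea(CBE) = -4/3 ∩ CD · BE = -38/3]
2. C_y = 5/3  [2·signedArea(CBE) = -4/3 ∩ CD · BE = -38/3]
   → C = (3, 5/3)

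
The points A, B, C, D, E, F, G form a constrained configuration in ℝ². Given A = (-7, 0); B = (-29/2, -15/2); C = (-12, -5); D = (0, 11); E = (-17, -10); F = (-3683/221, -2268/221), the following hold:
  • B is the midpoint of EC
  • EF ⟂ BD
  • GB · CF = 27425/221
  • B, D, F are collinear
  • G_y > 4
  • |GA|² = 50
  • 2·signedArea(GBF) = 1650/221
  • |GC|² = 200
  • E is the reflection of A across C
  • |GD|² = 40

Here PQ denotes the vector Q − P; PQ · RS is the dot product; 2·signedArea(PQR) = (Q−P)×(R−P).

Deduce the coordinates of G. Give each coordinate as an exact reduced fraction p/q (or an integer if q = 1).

G = (-2, 5)

1. G_x = -2  [2·signedArea(GBF) = 1650/221 ∩ GB · CF = 27425/221]
2. G_y = 5  [2·signedArea(GBF) = 1650/221 ∩ GB · CF = 27425/221]
   → G = (-2, 5)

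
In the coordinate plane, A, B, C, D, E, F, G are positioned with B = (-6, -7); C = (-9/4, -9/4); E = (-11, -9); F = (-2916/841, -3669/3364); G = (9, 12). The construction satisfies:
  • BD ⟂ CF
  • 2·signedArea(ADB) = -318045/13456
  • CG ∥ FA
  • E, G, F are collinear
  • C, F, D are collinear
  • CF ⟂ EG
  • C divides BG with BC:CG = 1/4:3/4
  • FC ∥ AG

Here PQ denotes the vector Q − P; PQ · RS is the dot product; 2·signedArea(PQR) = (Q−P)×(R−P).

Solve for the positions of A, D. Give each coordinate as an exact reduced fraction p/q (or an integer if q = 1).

1. A_x = 26181/3364  [FC ∥ AG ∩ CG ∥ FA]
2. A_y = 11067/841  [FC ∥ AG ∩ CG ∥ FA]
   → A = (26181/3364, 11067/841)
3. D_x = -1551/841  [C, F, D are collinear ∩ BD ⟂ CF]
4. D_y = -8869/3364  [C, F, D are collinear ∩ BD ⟂ CF]
   → D = (-1551/841, -8869/3364)

A = (26181/3364, 11067/841)
D = (-1551/841, -8869/3364)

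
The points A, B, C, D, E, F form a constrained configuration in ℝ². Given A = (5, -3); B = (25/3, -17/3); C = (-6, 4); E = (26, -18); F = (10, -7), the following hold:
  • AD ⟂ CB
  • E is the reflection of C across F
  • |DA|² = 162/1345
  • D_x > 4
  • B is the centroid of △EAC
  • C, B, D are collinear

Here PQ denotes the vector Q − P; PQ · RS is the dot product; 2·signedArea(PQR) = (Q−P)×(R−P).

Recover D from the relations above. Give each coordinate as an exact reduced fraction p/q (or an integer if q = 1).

1. D_x = 6464/1345  [C, B, D are collinear ∩ AD ⟂ CB]
2. D_y = -4422/1345  [C, B, D are collinear ∩ AD ⟂ CB]
   → D = (6464/1345, -4422/1345)

D = (6464/1345, -4422/1345)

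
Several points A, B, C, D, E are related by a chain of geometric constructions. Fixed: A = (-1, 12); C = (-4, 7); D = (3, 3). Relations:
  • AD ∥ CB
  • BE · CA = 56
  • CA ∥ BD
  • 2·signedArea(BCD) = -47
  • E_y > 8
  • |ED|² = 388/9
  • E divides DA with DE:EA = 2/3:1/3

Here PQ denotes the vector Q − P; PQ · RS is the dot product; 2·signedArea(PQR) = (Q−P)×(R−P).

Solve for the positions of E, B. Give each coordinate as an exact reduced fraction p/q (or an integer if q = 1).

B = (0, -2)
E = (1/3, 9)

1. E_x = 1/3  [E divides DA with DE:EA = 2/3:1/3]
2. E_y = 9  [E divides DA with DE:EA = 2/3:1/3]
   → E = (1/3, 9)
3. B_x = 0  [CA ∥ BD ∩ AD ∥ CB]
4. B_y = -2  [CA ∥ BD ∩ AD ∥ CB]
   → B = (0, -2)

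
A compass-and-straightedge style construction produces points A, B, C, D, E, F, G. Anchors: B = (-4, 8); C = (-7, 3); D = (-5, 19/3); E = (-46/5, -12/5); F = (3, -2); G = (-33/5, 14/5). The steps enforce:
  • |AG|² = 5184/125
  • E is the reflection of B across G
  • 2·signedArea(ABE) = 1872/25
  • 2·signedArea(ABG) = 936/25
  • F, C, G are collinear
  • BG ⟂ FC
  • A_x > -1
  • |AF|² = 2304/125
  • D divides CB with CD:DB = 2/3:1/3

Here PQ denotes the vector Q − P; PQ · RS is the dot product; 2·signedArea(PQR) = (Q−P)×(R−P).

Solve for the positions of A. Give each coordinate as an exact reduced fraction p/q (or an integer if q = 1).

1. A_x = -21/25  [line 26/5·x + -13/5·y + 104/25 = 0 ∩ |AF|² = 2304/125]
2. A_y = -2/25  [line 26/5·x + -13/5·y + 104/25 = 0 ∩ |AF|² = 2304/125]
   → A = (-21/25, -2/25)

A = (-21/25, -2/25)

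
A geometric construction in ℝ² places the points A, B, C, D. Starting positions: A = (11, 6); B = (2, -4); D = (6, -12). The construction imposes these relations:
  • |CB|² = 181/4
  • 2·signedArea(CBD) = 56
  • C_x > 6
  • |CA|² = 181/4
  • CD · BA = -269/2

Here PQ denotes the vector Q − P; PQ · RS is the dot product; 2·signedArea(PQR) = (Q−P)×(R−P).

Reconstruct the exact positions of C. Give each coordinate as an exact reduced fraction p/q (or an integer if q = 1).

1. C_x = 13/2  [2·signedArea(CBD) = 56 ∩ CD · BA = -269/2]
2. C_y = 1  [2·signedArea(CBD) = 56 ∩ CD · BA = -269/2]
   → C = (13/2, 1)

C = (13/2, 1)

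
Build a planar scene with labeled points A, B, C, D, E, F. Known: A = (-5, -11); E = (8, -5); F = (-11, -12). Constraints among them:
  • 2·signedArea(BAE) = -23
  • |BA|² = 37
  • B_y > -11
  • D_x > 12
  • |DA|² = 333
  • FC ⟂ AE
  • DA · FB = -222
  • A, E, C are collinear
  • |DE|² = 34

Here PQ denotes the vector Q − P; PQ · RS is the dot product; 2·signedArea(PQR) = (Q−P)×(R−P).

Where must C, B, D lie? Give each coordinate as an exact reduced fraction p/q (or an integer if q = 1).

1. C_x = -2117/205  [A, E, C are collinear ∩ FC ⟂ AE]
2. C_y = -2759/205  [A, E, C are collinear ∩ FC ⟂ AE]
   → C = (-2117/205, -2759/205)
3. B_x = 1  [line -6·x + 13·y + 136 = 0 ∩ |BA|² = 37]
4. B_y = -10  [line -6·x + 13·y + 136 = 0 ∩ |BA|² = 37]
   → B = (1, -10)
5. D_x = 13  [line -12·x + -2·y + 140 = 0 ∩ |DE|² = 34]
6. D_y = -8  [line -12·x + -2·y + 140 = 0 ∩ |DE|² = 34]
   → D = (13, -8)

B = (1, -10)
C = (-2117/205, -2759/205)
D = (13, -8)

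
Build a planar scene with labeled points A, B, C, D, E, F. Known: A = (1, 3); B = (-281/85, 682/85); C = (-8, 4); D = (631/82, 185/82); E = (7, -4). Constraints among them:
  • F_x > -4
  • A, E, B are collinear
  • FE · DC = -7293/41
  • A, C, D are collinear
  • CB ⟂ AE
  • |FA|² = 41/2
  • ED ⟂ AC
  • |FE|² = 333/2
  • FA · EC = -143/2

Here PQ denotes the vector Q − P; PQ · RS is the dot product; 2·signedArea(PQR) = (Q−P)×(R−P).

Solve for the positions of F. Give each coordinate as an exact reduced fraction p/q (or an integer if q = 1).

F = (-7/2, 7/2)

1. F_x = -7/2  [FA · EC = -143/2 ∩ FE · DC = -7293/41]
2. F_y = 7/2  [FA · EC = -143/2 ∩ FE · DC = -7293/41]
   → F = (-7/2, 7/2)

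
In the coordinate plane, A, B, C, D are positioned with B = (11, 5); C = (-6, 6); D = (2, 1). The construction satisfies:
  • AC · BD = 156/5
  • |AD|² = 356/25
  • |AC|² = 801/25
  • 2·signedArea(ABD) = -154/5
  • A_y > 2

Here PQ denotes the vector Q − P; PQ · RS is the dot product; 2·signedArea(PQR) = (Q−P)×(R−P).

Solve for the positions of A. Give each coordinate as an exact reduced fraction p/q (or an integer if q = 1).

A = (-6/5, 3)

1. A_x = -6/5  [2·signedArea(ABD) = -154/5 ∩ AC · BD = 156/5]
2. A_y = 3  [2·signedArea(ABD) = -154/5 ∩ AC · BD = 156/5]
   → A = (-6/5, 3)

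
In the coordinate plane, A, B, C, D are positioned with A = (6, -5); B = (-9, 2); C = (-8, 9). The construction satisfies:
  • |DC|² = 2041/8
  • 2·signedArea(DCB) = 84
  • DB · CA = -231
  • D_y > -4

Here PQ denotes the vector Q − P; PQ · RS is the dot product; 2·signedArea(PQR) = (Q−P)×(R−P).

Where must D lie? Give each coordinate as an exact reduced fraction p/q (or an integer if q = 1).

1. D_x = 9/4  [2·signedArea(DCB) = 84 ∩ DB · CA = -231]
2. D_y = -13/4  [2·signedArea(DCB) = 84 ∩ DB · CA = -231]
   → D = (9/4, -13/4)

D = (9/4, -13/4)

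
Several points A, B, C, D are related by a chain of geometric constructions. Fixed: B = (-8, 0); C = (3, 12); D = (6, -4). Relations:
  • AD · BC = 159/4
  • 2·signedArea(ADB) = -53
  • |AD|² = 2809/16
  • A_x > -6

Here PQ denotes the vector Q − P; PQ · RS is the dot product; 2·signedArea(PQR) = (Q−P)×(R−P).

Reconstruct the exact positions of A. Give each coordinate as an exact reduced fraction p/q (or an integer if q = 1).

1. A_x = -21/4  [AD · BC = 159/4 ∩ 2·signedArea(ADB) = -53]
2. A_y = 3  [AD · BC = 159/4 ∩ 2·signedArea(ADB) = -53]
   → A = (-21/4, 3)

A = (-21/4, 3)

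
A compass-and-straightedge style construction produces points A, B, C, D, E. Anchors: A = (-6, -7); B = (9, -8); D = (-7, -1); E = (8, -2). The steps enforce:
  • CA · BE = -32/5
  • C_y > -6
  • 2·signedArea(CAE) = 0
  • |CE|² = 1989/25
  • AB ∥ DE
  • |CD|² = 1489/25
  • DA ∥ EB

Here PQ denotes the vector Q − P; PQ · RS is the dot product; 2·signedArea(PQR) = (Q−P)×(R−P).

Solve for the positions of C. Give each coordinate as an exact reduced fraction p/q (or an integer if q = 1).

1. C_x = -2/5  [2·signedArea(CAE) = 0 ∩ CA · BE = -32/5]
2. C_y = -5  [2·signedArea(CAE) = 0 ∩ CA · BE = -32/5]
   → C = (-2/5, -5)

C = (-2/5, -5)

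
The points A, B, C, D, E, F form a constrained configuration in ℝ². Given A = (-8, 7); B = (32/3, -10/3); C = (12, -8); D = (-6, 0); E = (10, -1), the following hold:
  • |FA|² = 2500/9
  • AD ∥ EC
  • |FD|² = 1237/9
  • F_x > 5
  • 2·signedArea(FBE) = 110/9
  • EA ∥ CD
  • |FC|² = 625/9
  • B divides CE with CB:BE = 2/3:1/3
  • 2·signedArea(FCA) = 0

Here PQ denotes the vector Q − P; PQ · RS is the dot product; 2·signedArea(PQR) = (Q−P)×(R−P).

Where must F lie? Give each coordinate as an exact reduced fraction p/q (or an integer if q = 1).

1. F_x = 16/3  [2·signedArea(FCA) = 0 ∩ 2·signedArea(FBE) = 110/9]
2. F_y = -3  [2·signedArea(FCA) = 0 ∩ 2·signedArea(FBE) = 110/9]
   → F = (16/3, -3)

F = (16/3, -3)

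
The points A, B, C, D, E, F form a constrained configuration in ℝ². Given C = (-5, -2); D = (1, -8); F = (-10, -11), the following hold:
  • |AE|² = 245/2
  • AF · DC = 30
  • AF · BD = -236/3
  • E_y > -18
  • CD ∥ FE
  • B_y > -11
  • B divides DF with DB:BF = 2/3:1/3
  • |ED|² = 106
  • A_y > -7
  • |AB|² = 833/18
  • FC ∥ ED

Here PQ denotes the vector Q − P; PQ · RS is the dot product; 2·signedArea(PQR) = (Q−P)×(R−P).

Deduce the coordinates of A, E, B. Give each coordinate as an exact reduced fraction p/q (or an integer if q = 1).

A = (-1/2, -13/2)
B = (-19/3, -10)
E = (-4, -17)

1. E_x = -4  [FC ∥ ED ∩ CD ∥ FE]
2. E_y = -17  [FC ∥ ED ∩ CD ∥ FE]
   → E = (-4, -17)
3. B_x = -19/3  [B divides DF with DB:BF = 2/3:1/3]
4. B_y = -10  [B divides DF with DB:BF = 2/3:1/3]
   → B = (-19/3, -10)
5. A_x = -1/2  [AF · BD = -236/3 ∩ AF · DC = 30]
6. A_y = -13/2  [AF · BD = -236/3 ∩ AF · DC = 30]
   → A = (-1/2, -13/2)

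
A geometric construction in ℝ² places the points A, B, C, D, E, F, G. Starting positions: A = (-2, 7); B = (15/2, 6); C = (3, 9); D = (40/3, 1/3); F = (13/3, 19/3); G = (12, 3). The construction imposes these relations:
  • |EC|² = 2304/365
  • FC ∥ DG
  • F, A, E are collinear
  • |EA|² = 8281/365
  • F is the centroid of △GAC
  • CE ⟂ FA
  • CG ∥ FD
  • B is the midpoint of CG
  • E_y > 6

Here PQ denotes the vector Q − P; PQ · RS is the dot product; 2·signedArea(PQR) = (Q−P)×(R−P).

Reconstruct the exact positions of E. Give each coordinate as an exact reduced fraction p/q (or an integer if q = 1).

1. E_x = 999/365  [F, A, E are collinear ∩ CE ⟂ FA]
2. E_y = 2373/365  [F, A, E are collinear ∩ CE ⟂ FA]
   → E = (999/365, 2373/365)

E = (999/365, 2373/365)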